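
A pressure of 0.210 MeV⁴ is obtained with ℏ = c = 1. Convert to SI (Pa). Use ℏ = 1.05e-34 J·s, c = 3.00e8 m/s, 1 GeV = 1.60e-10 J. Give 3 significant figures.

4.40e24 Pa

Pressure is [E]/[L]³ = [E]⁴/(ℏc)³.
1 GeV⁴ → 1/(ℏc)³ × (1 GeV in J)⁴ = 2.10e37 Pa.
Convert the energy scale: 0.210 MeV⁴ = 2.10e-13 GeV⁴.
Result: 2.10e-13 × 2.10e37 = 4.40e24 Pa.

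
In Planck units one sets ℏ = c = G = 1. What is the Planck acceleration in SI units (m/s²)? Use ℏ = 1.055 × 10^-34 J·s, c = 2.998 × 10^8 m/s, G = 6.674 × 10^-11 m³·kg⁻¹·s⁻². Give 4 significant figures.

5.560 × 10^51 m/s²

a_P = √(c⁷/(ℏG))
  = √(3.092 × 10^103)
  = 5.560 × 10^51 m/s²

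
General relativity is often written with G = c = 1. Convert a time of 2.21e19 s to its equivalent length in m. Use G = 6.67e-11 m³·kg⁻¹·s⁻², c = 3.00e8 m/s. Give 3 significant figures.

6.63e27 m

Time → length via c.
2.21e19 s × (c) = 6.63e27 m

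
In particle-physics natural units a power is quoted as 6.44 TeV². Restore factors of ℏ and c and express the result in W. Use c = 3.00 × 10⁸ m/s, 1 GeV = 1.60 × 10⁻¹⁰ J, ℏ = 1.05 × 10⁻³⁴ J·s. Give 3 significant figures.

Power is [E]/[T] = [E]²/ℏ.
1 GeV² → 1/ℏ × (1 GeV in J)² = 2.44 × 10¹⁴ W.
Convert the energy scale: 6.44 TeV² = 6.44 × 10⁶ GeV².
Result: 6.44 × 10⁶ × 2.44 × 10¹⁴ = 1.57 × 10²¹ W.

1.57 × 10²¹ W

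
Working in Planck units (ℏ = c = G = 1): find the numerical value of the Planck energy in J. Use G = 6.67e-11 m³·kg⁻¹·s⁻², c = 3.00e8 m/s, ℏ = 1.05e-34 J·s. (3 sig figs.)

1.96e9 J

The unique combination of the constants set to 1 with dimensions of energy is E_P = √(ℏc⁵/G).
  = √(3.83e18)
  = 1.96e9 J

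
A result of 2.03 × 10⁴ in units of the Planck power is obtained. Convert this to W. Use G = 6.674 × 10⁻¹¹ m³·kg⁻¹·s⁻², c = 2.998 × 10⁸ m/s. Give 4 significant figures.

7.367 × 10⁵⁶ W

One Planck power: P_P = c⁵/G = 3.629 × 10⁵² W.
2.03 × 10⁴ × 3.629 × 10⁵² W = 7.367 × 10⁵⁶ W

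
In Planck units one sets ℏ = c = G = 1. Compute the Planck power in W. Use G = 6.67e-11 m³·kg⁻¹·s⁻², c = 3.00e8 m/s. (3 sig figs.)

P_P = c⁵/G
  = 2.43e42 / 6.67e-11
  = 3.64e52 W

3.64e52 W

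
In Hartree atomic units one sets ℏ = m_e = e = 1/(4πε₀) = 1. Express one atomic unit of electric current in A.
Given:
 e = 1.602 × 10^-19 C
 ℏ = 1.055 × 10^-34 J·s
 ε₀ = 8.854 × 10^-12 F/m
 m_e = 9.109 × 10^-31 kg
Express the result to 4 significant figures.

I_au = e E_h/ℏ = m_e e⁵/((4πε₀)²ℏ³)
E_h = 4.354 × 10^-18 J
e·E_h/ℏ = 6.612 × 10^-3 A

6.612 × 10^-3 A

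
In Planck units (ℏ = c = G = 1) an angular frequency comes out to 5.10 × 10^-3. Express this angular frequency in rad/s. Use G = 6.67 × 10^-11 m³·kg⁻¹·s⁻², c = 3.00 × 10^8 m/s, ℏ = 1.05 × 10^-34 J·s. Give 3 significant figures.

One Planck angular frequency: ω_P = √(c⁵/(ℏG)) = 1.86 × 10^43 rad/s.
5.10 × 10^-3 × 1.86 × 10^43 rad/s = 9.50 × 10^40 rad/s

9.50 × 10^40 rad/s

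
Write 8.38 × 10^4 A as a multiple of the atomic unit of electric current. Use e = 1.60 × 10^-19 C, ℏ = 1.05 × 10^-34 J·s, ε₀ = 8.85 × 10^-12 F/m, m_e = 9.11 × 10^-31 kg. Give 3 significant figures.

1.26 × 10^7

atomic unit of electric current: I_au = e E_h/ℏ = m_e e⁵/((4πε₀)²ℏ³) = 6.67 × 10^-3 A.
8.38 × 10^4 / 6.67 × 10^-3 = 1.26 × 10^7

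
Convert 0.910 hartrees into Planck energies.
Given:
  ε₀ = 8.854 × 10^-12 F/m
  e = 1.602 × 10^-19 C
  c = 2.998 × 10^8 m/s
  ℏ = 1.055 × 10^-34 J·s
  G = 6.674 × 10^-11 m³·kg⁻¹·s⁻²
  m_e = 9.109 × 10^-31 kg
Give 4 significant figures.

2.025 × 10^-27

hartree: E_h = m_e e⁴/(4πε₀ℏ)² = 4.354 × 10^-18 J
Planck energy: E_P = √(ℏc⁵/G) = 1.957 × 10^9 J
0.910 × 4.354 × 10^-18 / 1.957 × 10^9 = 2.025 × 10^-27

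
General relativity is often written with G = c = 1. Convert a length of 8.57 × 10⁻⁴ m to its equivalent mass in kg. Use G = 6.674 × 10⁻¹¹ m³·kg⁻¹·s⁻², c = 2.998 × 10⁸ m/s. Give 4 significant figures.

1.154 × 10²⁴ kg

Length → mass via c²/G.
8.57 × 10⁻⁴ m × (c²/G) = 1.154 × 10²⁴ kg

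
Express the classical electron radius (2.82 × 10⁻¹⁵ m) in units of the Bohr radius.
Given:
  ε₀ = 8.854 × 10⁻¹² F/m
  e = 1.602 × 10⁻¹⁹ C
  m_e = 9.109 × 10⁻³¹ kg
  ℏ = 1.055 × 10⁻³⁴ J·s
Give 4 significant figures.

5.323 × 10⁻⁵

Bohr radius: a₀ = 4πε₀ℏ²/(m_e e²) = 5.297 × 10⁻¹¹ m.
2.82 × 10⁻¹⁵ / 5.297 × 10⁻¹¹ = 5.323 × 10⁻⁵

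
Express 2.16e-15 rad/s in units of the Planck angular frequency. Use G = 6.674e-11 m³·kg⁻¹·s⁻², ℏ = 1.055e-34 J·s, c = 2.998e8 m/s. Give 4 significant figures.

1.165e-58

Planck angular frequency: ω_P = √(c⁵/(ℏG)) = 1.855e43 rad/s.
2.16e-15 / 1.855e43 = 1.165e-58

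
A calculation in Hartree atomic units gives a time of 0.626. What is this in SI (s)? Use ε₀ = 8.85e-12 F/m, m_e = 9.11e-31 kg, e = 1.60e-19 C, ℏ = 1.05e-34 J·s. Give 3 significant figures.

1.50e-17 s

One atomic unit of time: τ_au = (4πε₀)²ℏ³/(m_e e⁴) = 2.40e-17 s.
0.626 × 2.40e-17 s = 1.50e-17 s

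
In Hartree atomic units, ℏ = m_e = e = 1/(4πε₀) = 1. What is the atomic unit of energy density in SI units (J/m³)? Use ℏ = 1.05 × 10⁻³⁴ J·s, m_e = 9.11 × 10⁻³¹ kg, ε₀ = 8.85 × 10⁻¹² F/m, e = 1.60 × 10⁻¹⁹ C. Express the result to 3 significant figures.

From ℏ = m_e = e = 1/(4πε₀) = 1 the energy density scale is u_au = E_h/a₀³ = m_e⁴e¹⁰/((4πε₀)⁵ℏ⁸).
E_h = 4.38 × 10⁻¹⁸ J
a₀ = 5.26 × 10⁻¹¹ m
E_h/a₀³ = 3.01 × 10¹³ J/m³

3.01 × 10¹³ J/m³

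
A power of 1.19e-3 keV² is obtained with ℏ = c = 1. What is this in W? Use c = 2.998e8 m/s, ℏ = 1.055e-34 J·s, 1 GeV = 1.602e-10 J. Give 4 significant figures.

0.2895 W

Power is [E]/[T] = [E]²/ℏ.
1 GeV² → 1/ℏ × (1 GeV in J)² = 2.433e14 W.
Convert the energy scale: 1.19e-3 keV² = 1.19e-15 GeV².
Result: 1.19e-15 × 2.433e14 = 0.2895 W.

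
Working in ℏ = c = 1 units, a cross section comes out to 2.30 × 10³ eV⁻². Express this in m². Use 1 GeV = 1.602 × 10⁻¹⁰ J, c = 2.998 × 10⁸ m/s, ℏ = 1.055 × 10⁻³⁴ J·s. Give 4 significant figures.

Area is [L]² = [E]⁻²·(ℏc)²; restore (ℏc)².
1 GeV⁻² → (ℏc)² × (1 GeV in J)⁻² = 3.898 × 10⁻³² m².
Convert the energy scale: 2.30 × 10³ eV⁻² = 2.30 × 10²¹ GeV⁻².
Result: 2.30 × 10²¹ × 3.898 × 10⁻³² = 8.965 × 10⁻¹¹ m².

8.965 × 10⁻¹¹ m²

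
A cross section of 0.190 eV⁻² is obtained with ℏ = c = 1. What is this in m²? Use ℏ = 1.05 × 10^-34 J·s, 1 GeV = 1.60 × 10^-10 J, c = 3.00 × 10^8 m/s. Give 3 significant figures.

Area is [L]² = [E]⁻²·(ℏc)²; restore (ℏc)².
1 GeV⁻² → (ℏc)² × (1 GeV in J)⁻² = 3.88 × 10^-32 m².
Convert the energy scale: 0.190 eV⁻² = 1.90 × 10^17 GeV⁻².
Result: 1.90 × 10^17 × 3.88 × 10^-32 = 7.36 × 10^-15 m².

7.36 × 10^-15 m²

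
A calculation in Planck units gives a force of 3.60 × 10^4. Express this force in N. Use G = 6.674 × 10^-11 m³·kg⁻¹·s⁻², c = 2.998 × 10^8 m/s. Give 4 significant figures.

One Planck force: F_P = c⁴/G = 1.210 × 10^44 N.
3.60 × 10^4 × 1.210 × 10^44 N = 4.358 × 10^48 N

4.358 × 10^48 N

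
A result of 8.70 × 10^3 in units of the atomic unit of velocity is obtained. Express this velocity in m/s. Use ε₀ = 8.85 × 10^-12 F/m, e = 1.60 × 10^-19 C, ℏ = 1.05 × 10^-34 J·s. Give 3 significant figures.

One atomic unit of velocity: v_au = e²/(4πε₀ℏ) = 2.19 × 10^6 m/s.
8.70 × 10^3 × 2.19 × 10^6 m/s = 1.91 × 10^10 m/s

1.91 × 10^10 m/s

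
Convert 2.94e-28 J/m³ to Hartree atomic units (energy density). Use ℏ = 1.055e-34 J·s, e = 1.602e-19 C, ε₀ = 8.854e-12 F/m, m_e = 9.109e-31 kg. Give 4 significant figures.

atomic unit of energy density: u_au = E_h/a₀³ = m_e⁴e¹⁰/((4πε₀)⁵ℏ⁸) = 2.929e13 J/m³.
2.94e-28 / 2.929e13 = 1.004e-41

1.004e-41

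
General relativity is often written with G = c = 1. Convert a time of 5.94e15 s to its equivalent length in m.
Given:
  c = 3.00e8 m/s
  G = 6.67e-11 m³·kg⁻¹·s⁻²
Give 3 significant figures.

1.78e24 m

Time → length via c.
5.94e15 s × (c) = 1.78e24 m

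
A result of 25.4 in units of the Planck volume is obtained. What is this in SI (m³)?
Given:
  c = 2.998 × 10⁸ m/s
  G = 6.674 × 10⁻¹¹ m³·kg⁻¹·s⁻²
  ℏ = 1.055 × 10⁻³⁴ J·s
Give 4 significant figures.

One Planck volume: V_P = (ℏG/c³)^(3/2) = 4.224 × 10⁻¹⁰⁵ m³.
25.4 × 4.224 × 10⁻¹⁰⁵ m³ = 1.073 × 10⁻¹⁰³ m³

1.073 × 10⁻¹⁰³ m³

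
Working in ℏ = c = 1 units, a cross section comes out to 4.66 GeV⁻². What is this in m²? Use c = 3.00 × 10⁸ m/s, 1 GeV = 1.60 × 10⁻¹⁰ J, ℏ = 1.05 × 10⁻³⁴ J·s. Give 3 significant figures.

1.81 × 10⁻³¹ m²

Area is [L]² = [E]⁻²·(ℏc)²; restore (ℏc)².
1 GeV⁻² → (ℏc)² × (1 GeV in J)⁻² = 3.88 × 10⁻³² m².
Result: 4.66 × 3.88 × 10⁻³² = 1.81 × 10⁻³¹ m².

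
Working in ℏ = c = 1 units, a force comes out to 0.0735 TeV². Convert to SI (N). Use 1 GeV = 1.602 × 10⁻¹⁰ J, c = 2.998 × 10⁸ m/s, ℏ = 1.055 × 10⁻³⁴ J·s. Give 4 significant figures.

Force is [E]/[L] = [E]²/(ℏc); restore (ℏc)⁻¹.
1 GeV² → 1/(ℏc) × (1 GeV in J)² = 8.114 × 10⁵ N.
Convert the energy scale: 0.0735 TeV² = 7.35 × 10⁴ GeV².
Result: 7.35 × 10⁴ × 8.114 × 10⁵ = 5.964 × 10¹⁰ N.

5.964 × 10¹⁰ N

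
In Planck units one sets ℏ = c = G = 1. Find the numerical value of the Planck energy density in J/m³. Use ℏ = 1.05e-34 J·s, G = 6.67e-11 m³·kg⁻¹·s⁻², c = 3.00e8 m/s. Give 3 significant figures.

u_P = c⁷/(ℏG²)
  = 2.19e59 / 4.67e-55
  = 4.68e113 J/m³

4.68e113 J/m³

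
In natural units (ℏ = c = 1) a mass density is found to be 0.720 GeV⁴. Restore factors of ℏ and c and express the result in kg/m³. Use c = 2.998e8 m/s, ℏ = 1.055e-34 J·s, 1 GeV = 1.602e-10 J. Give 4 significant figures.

Mass density is [E]/(c²[L]³) = [E]⁴/(ℏ³c⁵).
1 GeV⁴ → 1/(ℏ³c⁵) × (1 GeV in J)⁴ = 2.316e20 kg/m³.
Result: 0.720 × 2.316e20 = 1.668e20 kg/m³.

1.668e20 kg/m³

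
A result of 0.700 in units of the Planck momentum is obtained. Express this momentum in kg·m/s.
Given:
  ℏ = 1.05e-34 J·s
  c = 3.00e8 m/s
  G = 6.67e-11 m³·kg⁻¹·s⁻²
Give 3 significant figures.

One Planck momentum: p_P = √(ℏc³/G) = 6.52 kg·m/s.
0.700 × 6.52 kg·m/s = 4.56 kg·m/s

4.56 kg·m/s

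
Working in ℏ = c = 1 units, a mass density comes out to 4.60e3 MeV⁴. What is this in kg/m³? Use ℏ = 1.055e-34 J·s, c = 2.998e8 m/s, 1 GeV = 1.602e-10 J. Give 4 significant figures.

1.065e12 kg/m³

Mass density is [E]/(c²[L]³) = [E]⁴/(ℏ³c⁵).
1 GeV⁴ → 1/(ℏ³c⁵) × (1 GeV in J)⁴ = 2.316e20 kg/m³.
Convert the energy scale: 4.60e3 MeV⁴ = 4.60e-9 GeV⁴.
Result: 4.60e-9 × 2.316e20 = 1.065e12 kg/m³.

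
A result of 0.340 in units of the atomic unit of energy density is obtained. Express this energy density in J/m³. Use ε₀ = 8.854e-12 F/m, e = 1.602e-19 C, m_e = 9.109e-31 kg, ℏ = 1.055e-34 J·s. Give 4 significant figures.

9.959e12 J/m³

One atomic unit of energy density: u_au = E_h/a₀³ = m_e⁴e¹⁰/((4πε₀)⁵ℏ⁸) = 2.929e13 J/m³.
0.340 × 2.929e13 J/m³ = 9.959e12 J/m³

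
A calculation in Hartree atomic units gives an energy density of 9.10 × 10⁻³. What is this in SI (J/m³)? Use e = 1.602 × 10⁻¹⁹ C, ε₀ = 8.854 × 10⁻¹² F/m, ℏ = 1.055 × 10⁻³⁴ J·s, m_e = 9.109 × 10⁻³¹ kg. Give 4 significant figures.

One atomic unit of energy density: u_au = E_h/a₀³ = m_e⁴e¹⁰/((4πε₀)⁵ℏ⁸) = 2.929 × 10¹³ J/m³.
9.10 × 10⁻³ × 2.929 × 10¹³ J/m³ = 2.666 × 10¹¹ J/m³

2.666 × 10¹¹ J/m³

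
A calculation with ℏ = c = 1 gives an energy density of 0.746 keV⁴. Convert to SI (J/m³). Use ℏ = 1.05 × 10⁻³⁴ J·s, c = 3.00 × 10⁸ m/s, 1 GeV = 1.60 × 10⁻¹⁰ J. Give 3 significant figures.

1.56 × 10¹³ J/m³

[E]/[L]³ = [E]⁴/(ℏc)³; restore (ℏc)⁻³.
1 GeV⁴ → 1/(ℏc)³ × (1 GeV in J)⁴ = 2.10 × 10³⁷ J/m³.
Convert the energy scale: 0.746 keV⁴ = 7.46 × 10⁻²⁵ GeV⁴.
Result: 7.46 × 10⁻²⁵ × 2.10 × 10³⁷ = 1.56 × 10¹³ J/m³.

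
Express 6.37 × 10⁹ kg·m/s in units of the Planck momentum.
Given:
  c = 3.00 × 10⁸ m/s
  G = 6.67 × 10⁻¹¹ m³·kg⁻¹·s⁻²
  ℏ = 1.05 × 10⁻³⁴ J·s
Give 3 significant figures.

Planck momentum: p_P = √(ℏc³/G) = 6.52 kg·m/s.
6.37 × 10⁹ / 6.52 = 9.77 × 10⁸

9.77 × 10⁸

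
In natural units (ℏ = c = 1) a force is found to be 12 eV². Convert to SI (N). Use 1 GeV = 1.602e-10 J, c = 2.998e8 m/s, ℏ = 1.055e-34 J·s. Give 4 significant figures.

Force is [E]/[L] = [E]²/(ℏc); restore (ℏc)⁻¹.
1 GeV² → 1/(ℏc) × (1 GeV in J)² = 8.114e5 N.
Convert the energy scale: 12 eV² = 1.20e-17 GeV².
Result: 1.20e-17 × 8.114e5 = 9.737e-12 N.

9.737e-12 N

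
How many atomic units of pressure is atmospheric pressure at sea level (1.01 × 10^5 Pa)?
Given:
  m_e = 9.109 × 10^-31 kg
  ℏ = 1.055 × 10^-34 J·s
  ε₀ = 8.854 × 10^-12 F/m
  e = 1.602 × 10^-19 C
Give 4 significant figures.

atomic unit of pressure: P_au = E_h/a₀³ = m_e⁴e¹⁰/((4πε₀)⁵ℏ⁸) = 2.929 × 10^13 Pa.
1.01 × 10^5 / 2.929 × 10^13 = 3.448 × 10^-9

3.448 × 10^-9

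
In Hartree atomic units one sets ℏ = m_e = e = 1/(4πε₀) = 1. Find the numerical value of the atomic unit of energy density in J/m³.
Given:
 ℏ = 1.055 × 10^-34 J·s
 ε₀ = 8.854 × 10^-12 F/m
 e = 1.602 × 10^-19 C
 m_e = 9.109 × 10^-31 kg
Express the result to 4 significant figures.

u_au = E_h/a₀³ = m_e⁴e¹⁰/((4πε₀)⁵ℏ⁸)
E_h = 4.354 × 10^-18 J
a₀ = 5.297 × 10^-11 m
E_h/a₀³ = 2.929 × 10^13 J/m³

2.929 × 10^13 J/m³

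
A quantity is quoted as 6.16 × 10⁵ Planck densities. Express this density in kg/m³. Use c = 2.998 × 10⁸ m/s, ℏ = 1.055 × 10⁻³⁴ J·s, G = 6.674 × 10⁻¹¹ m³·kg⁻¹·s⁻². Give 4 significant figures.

One Planck density: ρ_P = c⁵/(ℏG²) = 5.154 × 10⁹⁶ kg/m³.
6.16 × 10⁵ × 5.154 × 10⁹⁶ kg/m³ = 3.175 × 10¹⁰² kg/m³

3.175 × 10¹⁰² kg/m³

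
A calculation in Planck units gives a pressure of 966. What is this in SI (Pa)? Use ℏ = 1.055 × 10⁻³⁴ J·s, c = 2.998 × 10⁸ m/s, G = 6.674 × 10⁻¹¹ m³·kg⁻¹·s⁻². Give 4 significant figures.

4.475 × 10¹¹⁶ Pa

One Planck pressure: p_P = c⁷/(ℏG²) = 4.632 × 10¹¹³ Pa.
966 × 4.632 × 10¹¹³ Pa = 4.475 × 10¹¹⁶ Pa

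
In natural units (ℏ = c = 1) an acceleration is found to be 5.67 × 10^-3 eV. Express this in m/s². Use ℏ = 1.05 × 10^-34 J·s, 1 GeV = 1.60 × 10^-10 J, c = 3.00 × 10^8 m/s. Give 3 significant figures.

2.59 × 10^21 m/s²

Acceleration is [L]/[T]² = c·[E]/ℏ.
1 GeV → c/ℏ × (1 GeV in J) = 4.57 × 10^32 m/s².
Convert the energy scale: 5.67 × 10^-3 eV = 5.67 × 10^-12 GeV.
Result: 5.67 × 10^-12 × 4.57 × 10^32 = 2.59 × 10^21 m/s².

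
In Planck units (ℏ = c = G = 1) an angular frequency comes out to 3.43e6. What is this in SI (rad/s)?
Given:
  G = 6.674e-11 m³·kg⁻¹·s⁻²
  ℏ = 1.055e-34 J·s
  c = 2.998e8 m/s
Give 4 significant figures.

One Planck angular frequency: ω_P = √(c⁵/(ℏG)) = 1.855e43 rad/s.
3.43e6 × 1.855e43 rad/s = 6.361e49 rad/s

6.361e49 rad/s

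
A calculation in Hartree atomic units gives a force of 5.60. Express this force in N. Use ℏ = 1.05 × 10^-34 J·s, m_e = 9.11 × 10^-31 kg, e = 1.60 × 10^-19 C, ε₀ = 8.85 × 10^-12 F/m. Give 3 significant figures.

4.66 × 10^-7 N

One atomic unit of force: F_au = E_h/a₀ = m_e²e⁶/((4πε₀)³ℏ⁴) = 8.33 × 10^-8 N.
5.60 × 8.33 × 10^-8 N = 4.66 × 10^-7 N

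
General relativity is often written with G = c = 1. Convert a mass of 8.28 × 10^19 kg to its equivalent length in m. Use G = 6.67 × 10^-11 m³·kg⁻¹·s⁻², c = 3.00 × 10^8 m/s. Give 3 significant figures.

6.14 × 10^-8 m

In G = c = 1 units mass has dimensions of length; the conversion factor is G/c².
8.28 × 10^19 kg × (G/c²) = 6.14 × 10^-8 m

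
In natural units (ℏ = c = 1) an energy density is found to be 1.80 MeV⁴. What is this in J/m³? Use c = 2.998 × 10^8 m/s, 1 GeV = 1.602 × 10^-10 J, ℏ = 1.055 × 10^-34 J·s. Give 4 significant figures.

[E]/[L]³ = [E]⁴/(ℏc)³; restore (ℏc)⁻³.
1 GeV⁴ → 1/(ℏc)³ × (1 GeV in J)⁴ = 2.082 × 10^37 J/m³.
Convert the energy scale: 1.80 MeV⁴ = 1.80 × 10^-12 GeV⁴.
Result: 1.80 × 10^-12 × 2.082 × 10^37 = 3.747 × 10^25 J/m³.

3.747 × 10^25 J/m³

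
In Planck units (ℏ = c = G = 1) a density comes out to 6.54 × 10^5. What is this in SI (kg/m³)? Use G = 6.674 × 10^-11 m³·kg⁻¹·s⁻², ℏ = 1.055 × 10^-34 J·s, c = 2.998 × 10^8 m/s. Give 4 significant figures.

3.371 × 10^102 kg/m³

One Planck density: ρ_P = c⁵/(ℏG²) = 5.154 × 10^96 kg/m³.
6.54 × 10^5 × 5.154 × 10^96 kg/m³ = 3.371 × 10^102 kg/m³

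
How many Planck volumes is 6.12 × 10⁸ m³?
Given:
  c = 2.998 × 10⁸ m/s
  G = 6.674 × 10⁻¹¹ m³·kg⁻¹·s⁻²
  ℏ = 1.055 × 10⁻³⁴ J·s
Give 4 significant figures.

1.449 × 10¹¹³

Planck volume: V_P = (ℏG/c³)^(3/2) = 4.224 × 10⁻¹⁰⁵ m³.
6.12 × 10⁸ / 4.224 × 10⁻¹⁰⁵ = 1.449 × 10¹¹³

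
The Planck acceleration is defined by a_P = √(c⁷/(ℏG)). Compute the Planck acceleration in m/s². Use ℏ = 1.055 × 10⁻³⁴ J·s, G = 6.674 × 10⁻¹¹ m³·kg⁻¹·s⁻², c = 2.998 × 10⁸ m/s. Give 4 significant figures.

5.560 × 10⁵¹ m/s²

a_P = √(c⁷/(ℏG))
  = √(3.092 × 10¹⁰³)
  = 5.560 × 10⁵¹ m/s²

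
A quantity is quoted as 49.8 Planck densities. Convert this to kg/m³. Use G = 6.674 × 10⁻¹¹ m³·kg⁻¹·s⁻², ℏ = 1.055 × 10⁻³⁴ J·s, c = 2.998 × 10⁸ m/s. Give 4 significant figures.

One Planck density: ρ_P = c⁵/(ℏG²) = 5.154 × 10⁹⁶ kg/m³.
49.8 × 5.154 × 10⁹⁶ kg/m³ = 2.567 × 10⁹⁸ kg/m³

2.567 × 10⁹⁸ kg/m³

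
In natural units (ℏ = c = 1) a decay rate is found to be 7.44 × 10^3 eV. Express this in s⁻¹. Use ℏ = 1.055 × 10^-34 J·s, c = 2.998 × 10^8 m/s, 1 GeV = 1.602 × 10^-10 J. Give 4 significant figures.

1.130 × 10^19 s⁻¹

A rate is [E]/ℏ; divide by ℏ.
1 GeV → 1/ℏ × (1 GeV in J) = 1.518 × 10^24 s⁻¹.
Convert the energy scale: 7.44 × 10^3 eV = 7.44 × 10^-6 GeV.
Result: 7.44 × 10^-6 × 1.518 × 10^24 = 1.130 × 10^19 s⁻¹.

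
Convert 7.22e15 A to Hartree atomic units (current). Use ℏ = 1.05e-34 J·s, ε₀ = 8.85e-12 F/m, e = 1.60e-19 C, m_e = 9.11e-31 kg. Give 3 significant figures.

1.08e18

atomic unit of electric current: I_au = e E_h/ℏ = m_e e⁵/((4πε₀)²ℏ³) = 6.67e-3 A.
7.22e15 / 6.67e-3 = 1.08e18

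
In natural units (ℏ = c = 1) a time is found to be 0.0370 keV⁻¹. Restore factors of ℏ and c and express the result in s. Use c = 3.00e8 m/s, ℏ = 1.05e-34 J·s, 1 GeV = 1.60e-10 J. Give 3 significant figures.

A time is [E]⁻¹ in ℏ=c=1; restore one factor of ℏ.
1 GeV⁻¹ → ℏ × (1 GeV in J)⁻¹ = 6.56e-25 s.
Convert the energy scale: 0.0370 keV⁻¹ = 3.70e4 GeV⁻¹.
Result: 3.70e4 × 6.56e-25 = 2.43e-20 s.

2.43e-20 s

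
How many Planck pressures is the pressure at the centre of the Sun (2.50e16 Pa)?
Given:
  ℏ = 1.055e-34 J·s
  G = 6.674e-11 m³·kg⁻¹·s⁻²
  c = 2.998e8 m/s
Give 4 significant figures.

Planck pressure: p_P = c⁷/(ℏG²) = 4.632e113 Pa.
2.50e16 / 4.632e113 = 5.397e-98

5.397e-98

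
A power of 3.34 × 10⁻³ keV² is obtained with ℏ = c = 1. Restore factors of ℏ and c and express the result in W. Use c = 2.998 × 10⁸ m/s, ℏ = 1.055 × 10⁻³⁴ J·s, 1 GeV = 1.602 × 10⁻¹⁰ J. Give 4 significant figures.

Power is [E]/[T] = [E]²/ℏ.
1 GeV² → 1/ℏ × (1 GeV in J)² = 2.433 × 10¹⁴ W.
Convert the energy scale: 3.34 × 10⁻³ keV² = 3.34 × 10⁻¹⁵ GeV².
Result: 3.34 × 10⁻¹⁵ × 2.433 × 10¹⁴ = 0.8125 W.

0.8125 W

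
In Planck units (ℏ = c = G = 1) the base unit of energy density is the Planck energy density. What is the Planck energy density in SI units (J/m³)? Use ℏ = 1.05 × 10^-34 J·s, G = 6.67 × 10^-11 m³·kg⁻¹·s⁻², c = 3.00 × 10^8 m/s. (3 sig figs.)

u_P = c⁷/(ℏG²)
  = 2.19 × 10^59 / 4.67 × 10^-55
  = 4.68 × 10^113 J/m³

4.68 × 10^113 J/m³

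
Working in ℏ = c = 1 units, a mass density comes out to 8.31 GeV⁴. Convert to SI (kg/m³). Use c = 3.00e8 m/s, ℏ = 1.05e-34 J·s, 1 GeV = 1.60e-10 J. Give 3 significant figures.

Mass density is [E]/(c²[L]³) = [E]⁴/(ℏ³c⁵).
1 GeV⁴ → 1/(ℏ³c⁵) × (1 GeV in J)⁴ = 2.33e20 kg/m³.
Result: 8.31 × 2.33e20 = 1.94e21 kg/m³.

1.94e21 kg/m³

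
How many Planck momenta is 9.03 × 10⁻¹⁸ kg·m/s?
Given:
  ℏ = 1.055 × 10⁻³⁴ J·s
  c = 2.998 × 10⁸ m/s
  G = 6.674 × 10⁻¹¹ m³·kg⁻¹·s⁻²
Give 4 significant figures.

1.384 × 10⁻¹⁸

Planck momentum: p_P = √(ℏc³/G) = 6.527 kg·m/s.
9.03 × 10⁻¹⁸ / 6.527 = 1.384 × 10⁻¹⁸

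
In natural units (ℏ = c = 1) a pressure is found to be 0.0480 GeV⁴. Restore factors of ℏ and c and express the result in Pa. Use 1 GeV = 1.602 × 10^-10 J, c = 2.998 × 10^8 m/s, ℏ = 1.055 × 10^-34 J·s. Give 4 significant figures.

Pressure is [E]/[L]³ = [E]⁴/(ℏc)³.
1 GeV⁴ → 1/(ℏc)³ × (1 GeV in J)⁴ = 2.082 × 10^37 Pa.
Result: 0.0480 × 2.082 × 10^37 = 9.992 × 10^35 Pa.

9.992 × 10^35 Pa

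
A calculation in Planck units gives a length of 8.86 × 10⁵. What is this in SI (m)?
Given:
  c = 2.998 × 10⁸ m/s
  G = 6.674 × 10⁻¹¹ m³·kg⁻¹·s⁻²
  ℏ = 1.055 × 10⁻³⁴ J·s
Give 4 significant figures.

1.432 × 10⁻²⁹ m

One Planck length: ℓ_P = √(ℏG/c³) = 1.616 × 10⁻³⁵ m.
8.86 × 10⁵ × 1.616 × 10⁻³⁵ m = 1.432 × 10⁻²⁹ m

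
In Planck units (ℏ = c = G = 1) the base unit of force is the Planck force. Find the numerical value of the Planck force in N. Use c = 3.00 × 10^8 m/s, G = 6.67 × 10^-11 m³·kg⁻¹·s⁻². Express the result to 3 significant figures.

1.21 × 10^44 N

F_P = c⁴/G
  = 8.10 × 10^33 / 6.67 × 10^-11
  = 1.21 × 10^44 N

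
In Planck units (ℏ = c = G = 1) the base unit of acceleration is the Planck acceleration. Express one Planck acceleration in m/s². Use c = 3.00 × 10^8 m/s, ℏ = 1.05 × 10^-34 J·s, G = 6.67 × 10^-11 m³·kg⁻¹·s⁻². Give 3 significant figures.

a_P = √(c⁷/(ℏG))
  = √(3.12 × 10^103)
  = 5.59 × 10^51 m/s²

5.59 × 10^51 m/s²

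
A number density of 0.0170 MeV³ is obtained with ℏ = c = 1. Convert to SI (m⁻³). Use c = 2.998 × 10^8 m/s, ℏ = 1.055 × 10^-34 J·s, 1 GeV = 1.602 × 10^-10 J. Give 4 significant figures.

Number density is [L]⁻³ = [E]³/(ℏc)³.
1 GeV³ → 1/(ℏc)³ × (1 GeV in J)³ = 1.299 × 10^47 m⁻³.
Convert the energy scale: 0.0170 MeV³ = 1.70 × 10^-11 GeV³.
Result: 1.70 × 10^-11 × 1.299 × 10^47 = 2.209 × 10^36 m⁻³.

2.209 × 10^36 m⁻³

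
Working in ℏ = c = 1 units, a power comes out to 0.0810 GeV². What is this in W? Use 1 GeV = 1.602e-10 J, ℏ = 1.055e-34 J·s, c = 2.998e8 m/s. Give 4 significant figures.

1.970e13 W

Power is [E]/[T] = [E]²/ℏ.
1 GeV² → 1/ℏ × (1 GeV in J)² = 2.433e14 W.
Result: 0.0810 × 2.433e14 = 1.970e13 W.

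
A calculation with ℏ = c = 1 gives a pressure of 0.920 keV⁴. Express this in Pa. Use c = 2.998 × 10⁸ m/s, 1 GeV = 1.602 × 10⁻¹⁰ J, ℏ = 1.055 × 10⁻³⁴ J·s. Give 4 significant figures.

Pressure is [E]/[L]³ = [E]⁴/(ℏc)³.
1 GeV⁴ → 1/(ℏc)³ × (1 GeV in J)⁴ = 2.082 × 10³⁷ Pa.
Convert the energy scale: 0.920 keV⁴ = 9.20 × 10⁻²⁵ GeV⁴.
Result: 9.20 × 10⁻²⁵ × 2.082 × 10³⁷ = 1.915 × 10¹³ Pa.

1.915 × 10¹³ Pa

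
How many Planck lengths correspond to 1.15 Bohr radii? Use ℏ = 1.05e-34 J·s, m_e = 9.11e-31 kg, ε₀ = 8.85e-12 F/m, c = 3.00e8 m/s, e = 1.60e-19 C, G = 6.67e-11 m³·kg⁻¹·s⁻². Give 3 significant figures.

3.75e24

Bohr radius: a₀ = 4πε₀ℏ²/(m_e e²) = 5.26e-11 m
Planck length: ℓ_P = √(ℏG/c³) = 1.61e-35 m
1.15 × 5.26e-11 / 1.61e-35 = 3.75e24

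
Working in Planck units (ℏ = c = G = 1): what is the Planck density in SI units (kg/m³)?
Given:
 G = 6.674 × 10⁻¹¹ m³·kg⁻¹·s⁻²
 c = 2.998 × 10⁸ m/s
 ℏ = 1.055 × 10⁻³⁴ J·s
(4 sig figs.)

5.154 × 10⁹⁶ kg/m³

Dimensional analysis gives ρ_P = c⁵/(ℏG²).
  = 2.422 × 10⁴² / 4.699 × 10⁻⁵⁵
  = 5.154 × 10⁹⁶ kg/m³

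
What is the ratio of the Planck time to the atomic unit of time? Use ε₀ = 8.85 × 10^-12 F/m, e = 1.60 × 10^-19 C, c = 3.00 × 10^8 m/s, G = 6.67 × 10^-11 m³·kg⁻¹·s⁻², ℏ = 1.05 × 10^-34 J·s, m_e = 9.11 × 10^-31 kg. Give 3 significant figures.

Planck time: t_P = √(ℏG/c⁵) = 5.37 × 10^-44 s
atomic unit of time: τ_au = (4πε₀)²ℏ³/(m_e e⁴) = 2.40 × 10^-17 s
ratio = 5.37 × 10^-44 / 2.40 × 10^-17 = 2.24 × 10^-27

2.24 × 10^-27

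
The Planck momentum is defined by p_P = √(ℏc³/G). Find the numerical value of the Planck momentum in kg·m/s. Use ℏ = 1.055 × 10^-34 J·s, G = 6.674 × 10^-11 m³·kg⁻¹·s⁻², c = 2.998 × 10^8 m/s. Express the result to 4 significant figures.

p_P = √(ℏc³/G)
  = √(42.60)
  = 6.527 kg·m/s

6.527 kg·m/s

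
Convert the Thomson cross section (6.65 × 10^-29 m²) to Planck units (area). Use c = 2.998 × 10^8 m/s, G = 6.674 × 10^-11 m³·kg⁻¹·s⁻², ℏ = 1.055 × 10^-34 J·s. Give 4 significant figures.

Planck area: A_P = ℏG/c³ = 2.613 × 10^-70 m².
6.65 × 10^-29 / 2.613 × 10^-70 = 2.545 × 10^41

2.545 × 10^41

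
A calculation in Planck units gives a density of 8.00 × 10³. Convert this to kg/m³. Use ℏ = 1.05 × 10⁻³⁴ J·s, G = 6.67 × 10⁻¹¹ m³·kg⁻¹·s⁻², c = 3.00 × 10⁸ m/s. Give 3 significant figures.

4.16 × 10¹⁰⁰ kg/m³

One Planck density: ρ_P = c⁵/(ℏG²) = 5.20 × 10⁹⁶ kg/m³.
8.00 × 10³ × 5.20 × 10⁹⁶ kg/m³ = 4.16 × 10¹⁰⁰ kg/m³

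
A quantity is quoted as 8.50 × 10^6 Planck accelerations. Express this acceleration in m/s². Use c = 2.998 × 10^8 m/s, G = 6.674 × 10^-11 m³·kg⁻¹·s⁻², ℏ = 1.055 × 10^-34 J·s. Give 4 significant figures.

4.726 × 10^58 m/s²

One Planck acceleration: a_P = √(c⁷/(ℏG)) = 5.560 × 10^51 m/s².
8.50 × 10^6 × 5.560 × 10^51 m/s² = 4.726 × 10^58 m/s²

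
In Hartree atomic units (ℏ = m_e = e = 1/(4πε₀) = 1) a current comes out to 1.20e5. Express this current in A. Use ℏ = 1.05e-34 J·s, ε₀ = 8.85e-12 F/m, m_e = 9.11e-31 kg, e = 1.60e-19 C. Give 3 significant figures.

801 A

One atomic unit of electric current: I_au = e E_h/ℏ = m_e e⁵/((4πε₀)²ℏ³) = 6.67e-3 A.
1.20e5 × 6.67e-3 A = 801 A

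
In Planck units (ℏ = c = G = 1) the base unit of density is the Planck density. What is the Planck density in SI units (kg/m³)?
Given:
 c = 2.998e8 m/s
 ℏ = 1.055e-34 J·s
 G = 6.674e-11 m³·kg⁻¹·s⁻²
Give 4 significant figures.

5.154e96 kg/m³

ρ_P = c⁵/(ℏG²)
  = 2.422e42 / 4.699e-55
  = 5.154e96 kg/m³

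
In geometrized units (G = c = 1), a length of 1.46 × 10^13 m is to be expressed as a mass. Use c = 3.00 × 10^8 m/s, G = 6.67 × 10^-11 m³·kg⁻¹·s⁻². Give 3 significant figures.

1.97 × 10^40 kg

Length → mass via c²/G.
1.46 × 10^13 m × (c²/G) = 1.97 × 10^40 kg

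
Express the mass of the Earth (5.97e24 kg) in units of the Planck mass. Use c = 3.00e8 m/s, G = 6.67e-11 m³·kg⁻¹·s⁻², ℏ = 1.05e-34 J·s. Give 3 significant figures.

2.75e32

Planck mass: m_P = √(ℏc/G) = 2.17e-8 kg.
5.97e24 / 2.17e-8 = 2.75e32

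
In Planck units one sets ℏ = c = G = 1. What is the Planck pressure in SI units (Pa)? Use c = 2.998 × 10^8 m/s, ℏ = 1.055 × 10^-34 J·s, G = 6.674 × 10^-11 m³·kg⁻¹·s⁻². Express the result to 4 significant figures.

4.632 × 10^113 Pa

p_P = c⁷/(ℏG²)
  = 2.177 × 10^59 / 4.699 × 10^-55
  = 4.632 × 10^113 Pa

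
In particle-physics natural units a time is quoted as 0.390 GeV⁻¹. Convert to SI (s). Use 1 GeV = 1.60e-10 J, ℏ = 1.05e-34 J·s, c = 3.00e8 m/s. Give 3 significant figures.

2.56e-25 s

A time is [E]⁻¹ in ℏ=c=1; restore one factor of ℏ.
1 GeV⁻¹ → ℏ × (1 GeV in J)⁻¹ = 6.56e-25 s.
Result: 0.390 × 6.56e-25 = 2.56e-25 s.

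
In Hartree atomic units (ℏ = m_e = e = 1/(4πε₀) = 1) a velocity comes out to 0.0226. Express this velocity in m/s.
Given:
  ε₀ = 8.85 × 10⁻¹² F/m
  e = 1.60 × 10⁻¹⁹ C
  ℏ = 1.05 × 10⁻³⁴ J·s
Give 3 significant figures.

One atomic unit of velocity: v_au = e²/(4πε₀ℏ) = 2.19 × 10⁶ m/s.
0.0226 × 2.19 × 10⁶ m/s = 4.95 × 10⁴ m/s

4.95 × 10⁴ m/s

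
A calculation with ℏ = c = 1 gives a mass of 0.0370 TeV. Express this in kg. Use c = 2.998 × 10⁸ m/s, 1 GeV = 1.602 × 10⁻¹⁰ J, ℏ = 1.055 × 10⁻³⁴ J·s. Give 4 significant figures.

Mass is [E]/c²; divide by c².
1 GeV → 1/c² × (1 GeV in J) = 1.782 × 10⁻²⁷ kg.
Convert the energy scale: 0.0370 TeV = 37 GeV.
Result: 37 × 1.782 × 10⁻²⁷ = 6.595 × 10⁻²⁶ kg.

6.595 × 10⁻²⁶ kg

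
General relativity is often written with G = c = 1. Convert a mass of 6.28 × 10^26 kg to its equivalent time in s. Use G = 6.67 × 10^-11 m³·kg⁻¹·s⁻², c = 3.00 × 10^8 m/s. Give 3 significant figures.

1.55 × 10^-9 s

Mass → time via G/c³.
6.28 × 10^26 kg × (G/c³) = 1.55 × 10^-9 s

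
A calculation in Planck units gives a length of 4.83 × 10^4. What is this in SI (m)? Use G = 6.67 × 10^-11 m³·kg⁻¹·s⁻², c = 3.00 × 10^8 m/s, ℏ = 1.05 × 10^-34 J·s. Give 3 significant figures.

7.78 × 10^-31 m

One Planck length: ℓ_P = √(ℏG/c³) = 1.61 × 10^-35 m.
4.83 × 10^4 × 1.61 × 10^-35 m = 7.78 × 10^-31 m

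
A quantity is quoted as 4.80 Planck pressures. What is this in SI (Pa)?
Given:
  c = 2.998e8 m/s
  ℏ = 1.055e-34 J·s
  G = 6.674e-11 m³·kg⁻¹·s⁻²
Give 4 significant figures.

2.224e114 Pa

One Planck pressure: p_P = c⁷/(ℏG²) = 4.632e113 Pa.
4.80 × 4.632e113 Pa = 2.224e114 Pa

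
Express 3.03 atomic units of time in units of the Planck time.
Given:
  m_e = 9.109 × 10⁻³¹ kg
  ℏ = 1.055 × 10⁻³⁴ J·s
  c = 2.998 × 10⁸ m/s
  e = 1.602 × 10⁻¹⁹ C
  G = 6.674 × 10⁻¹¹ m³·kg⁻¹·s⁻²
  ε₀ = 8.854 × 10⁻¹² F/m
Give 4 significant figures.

atomic unit of time: τ_au = (4πε₀)²ℏ³/(m_e e⁴) = 2.423 × 10⁻¹⁷ s
Planck time: t_P = √(ℏG/c⁵) = 5.392 × 10⁻⁴⁴ s
3.03 × 2.423 × 10⁻¹⁷ / 5.392 × 10⁻⁴⁴ = 1.362 × 10²⁷

1.362 × 10²⁷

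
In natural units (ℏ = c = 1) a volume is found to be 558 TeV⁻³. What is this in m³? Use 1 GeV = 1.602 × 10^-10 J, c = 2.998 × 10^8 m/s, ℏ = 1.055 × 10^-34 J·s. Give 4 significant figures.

Volume is [L]³ = [E]⁻³·(ℏc)³.
1 GeV⁻³ → (ℏc)³ × (1 GeV in J)⁻³ = 7.696 × 10^-48 m³.
Convert the energy scale: 558 TeV⁻³ = 5.58 × 10^-7 GeV⁻³.
Result: 5.58 × 10^-7 × 7.696 × 10^-48 = 4.294 × 10^-54 m³.

4.294 × 10^-54 m³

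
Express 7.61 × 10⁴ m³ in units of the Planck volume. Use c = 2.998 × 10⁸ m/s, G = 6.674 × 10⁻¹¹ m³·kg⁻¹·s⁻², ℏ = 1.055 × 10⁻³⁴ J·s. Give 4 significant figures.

1.802 × 10¹⁰⁹

Planck volume: V_P = (ℏG/c³)^(3/2) = 4.224 × 10⁻¹⁰⁵ m³.
7.61 × 10⁴ / 4.224 × 10⁻¹⁰⁵ = 1.802 × 10¹⁰⁹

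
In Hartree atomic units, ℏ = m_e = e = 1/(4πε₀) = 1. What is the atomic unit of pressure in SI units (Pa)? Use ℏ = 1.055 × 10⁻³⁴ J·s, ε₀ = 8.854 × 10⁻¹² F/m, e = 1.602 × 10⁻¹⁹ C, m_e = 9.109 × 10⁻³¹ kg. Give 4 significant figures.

2.929 × 10¹³ Pa

The unique combination of the constants set to 1 with dimensions of pressure is P_au = E_h/a₀³ = m_e⁴e¹⁰/((4πε₀)⁵ℏ⁸).
E_h = 4.354 × 10⁻¹⁸ J
a₀ = 5.297 × 10⁻¹¹ m
E_h/a₀³ = 2.929 × 10¹³ Pa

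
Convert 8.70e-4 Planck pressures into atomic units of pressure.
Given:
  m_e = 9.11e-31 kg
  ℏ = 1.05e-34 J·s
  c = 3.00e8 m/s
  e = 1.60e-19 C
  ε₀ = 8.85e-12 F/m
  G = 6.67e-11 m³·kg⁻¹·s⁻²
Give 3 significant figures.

Planck pressure: p_P = c⁷/(ℏG²) = 4.68e113 Pa
atomic unit of pressure: P_au = E_h/a₀³ = m_e⁴e¹⁰/((4πε₀)⁵ℏ⁸) = 3.01e13 Pa
8.70e-4 × 4.68e113 / 3.01e13 = 1.35e97

1.35e97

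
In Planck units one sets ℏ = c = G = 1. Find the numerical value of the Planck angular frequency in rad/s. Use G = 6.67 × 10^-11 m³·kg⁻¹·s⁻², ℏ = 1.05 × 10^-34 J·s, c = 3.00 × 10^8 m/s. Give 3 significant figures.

ω_P = √(c⁵/(ℏG))
  = √(3.47 × 10^86)
  = 1.86 × 10^43 rad/s

1.86 × 10^43 rad/s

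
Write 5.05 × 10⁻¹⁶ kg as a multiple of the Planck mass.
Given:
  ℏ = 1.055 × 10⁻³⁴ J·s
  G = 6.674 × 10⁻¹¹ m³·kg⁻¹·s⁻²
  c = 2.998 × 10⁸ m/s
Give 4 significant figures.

2.320 × 10⁻⁸

Planck mass: m_P = √(ℏc/G) = 2.177 × 10⁻⁸ kg.
5.05 × 10⁻¹⁶ / 2.177 × 10⁻⁸ = 2.320 × 10⁻⁸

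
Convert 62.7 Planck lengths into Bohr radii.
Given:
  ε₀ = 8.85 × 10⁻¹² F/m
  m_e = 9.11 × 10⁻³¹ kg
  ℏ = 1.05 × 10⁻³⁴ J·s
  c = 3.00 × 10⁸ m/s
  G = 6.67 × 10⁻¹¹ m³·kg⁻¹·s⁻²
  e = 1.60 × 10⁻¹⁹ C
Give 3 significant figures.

Planck length: ℓ_P = √(ℏG/c³) = 1.61 × 10⁻³⁵ m
Bohr radius: a₀ = 4πε₀ℏ²/(m_e e²) = 5.26 × 10⁻¹¹ m
62.7 × 1.61 × 10⁻³⁵ / 5.26 × 10⁻¹¹ = 1.92 × 10⁻²³

1.92 × 10⁻²³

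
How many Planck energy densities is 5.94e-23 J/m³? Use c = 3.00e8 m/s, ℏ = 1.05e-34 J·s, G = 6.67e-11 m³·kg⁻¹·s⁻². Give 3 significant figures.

Planck energy density: u_P = c⁷/(ℏG²) = 4.68e113 J/m³.
5.94e-23 / 4.68e113 = 1.27e-136

1.27e-136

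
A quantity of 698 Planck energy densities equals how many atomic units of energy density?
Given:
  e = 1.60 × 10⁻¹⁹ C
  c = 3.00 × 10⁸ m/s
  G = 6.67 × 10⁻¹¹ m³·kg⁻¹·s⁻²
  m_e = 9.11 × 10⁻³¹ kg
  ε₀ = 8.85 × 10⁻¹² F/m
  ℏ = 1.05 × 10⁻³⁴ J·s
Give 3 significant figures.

Planck energy density: u_P = c⁷/(ℏG²) = 4.68 × 10¹¹³ J/m³
atomic unit of energy density: u_au = E_h/a₀³ = m_e⁴e¹⁰/((4πε₀)⁵ℏ⁸) = 3.01 × 10¹³ J/m³
698 × 4.68 × 10¹¹³ / 3.01 × 10¹³ = 1.08 × 10¹⁰³

1.08 × 10¹⁰³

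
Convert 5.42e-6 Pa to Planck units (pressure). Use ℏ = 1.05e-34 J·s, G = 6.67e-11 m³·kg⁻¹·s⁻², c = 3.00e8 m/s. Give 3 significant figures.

1.16e-119

Planck pressure: p_P = c⁷/(ℏG²) = 4.68e113 Pa.
5.42e-6 / 4.68e113 = 1.16e-119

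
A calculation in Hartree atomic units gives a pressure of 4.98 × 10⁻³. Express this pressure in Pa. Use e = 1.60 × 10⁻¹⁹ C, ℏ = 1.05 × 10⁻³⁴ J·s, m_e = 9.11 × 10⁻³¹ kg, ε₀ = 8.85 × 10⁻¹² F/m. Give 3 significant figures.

One atomic unit of pressure: P_au = E_h/a₀³ = m_e⁴e¹⁰/((4πε₀)⁵ℏ⁸) = 3.01 × 10¹³ Pa.
4.98 × 10⁻³ × 3.01 × 10¹³ Pa = 1.50 × 10¹¹ Pa

1.50 × 10¹¹ Pa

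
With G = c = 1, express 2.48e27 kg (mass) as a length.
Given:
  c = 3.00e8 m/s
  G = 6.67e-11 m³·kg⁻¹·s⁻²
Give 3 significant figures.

In G = c = 1 units mass has dimensions of length; the conversion factor is G/c².
2.48e27 kg × (G/c²) = 1.84 m

1.84 m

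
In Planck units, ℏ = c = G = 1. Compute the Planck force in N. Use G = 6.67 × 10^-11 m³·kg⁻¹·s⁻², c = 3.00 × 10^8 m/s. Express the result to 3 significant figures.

1.21 × 10^44 N

The unique combination of the constants set to 1 with dimensions of force is F_P = c⁴/G.
  = 8.10 × 10^33 / 6.67 × 10^-11
  = 1.21 × 10^44 N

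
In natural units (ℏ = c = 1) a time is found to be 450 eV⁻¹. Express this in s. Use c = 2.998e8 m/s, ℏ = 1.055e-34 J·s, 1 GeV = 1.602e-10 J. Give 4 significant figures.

2.963e-13 s

A time is [E]⁻¹ in ℏ=c=1; restore one factor of ℏ.
1 GeV⁻¹ → ℏ × (1 GeV in J)⁻¹ = 6.586e-25 s.
Convert the energy scale: 450 eV⁻¹ = 4.50e11 GeV⁻¹.
Result: 4.50e11 × 6.586e-25 = 2.963e-13 s.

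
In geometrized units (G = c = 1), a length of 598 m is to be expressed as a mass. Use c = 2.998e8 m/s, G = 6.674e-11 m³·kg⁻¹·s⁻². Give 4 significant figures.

8.053e29 kg

Length → mass via c²/G.
598 m × (c²/G) = 8.053e29 kg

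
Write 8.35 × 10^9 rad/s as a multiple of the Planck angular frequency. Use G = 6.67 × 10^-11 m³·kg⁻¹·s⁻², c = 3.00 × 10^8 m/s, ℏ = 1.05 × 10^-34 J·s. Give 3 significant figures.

Planck angular frequency: ω_P = √(c⁵/(ℏG)) = 1.86 × 10^43 rad/s.
8.35 × 10^9 / 1.86 × 10^43 = 4.48 × 10^-34

4.48 × 10^-34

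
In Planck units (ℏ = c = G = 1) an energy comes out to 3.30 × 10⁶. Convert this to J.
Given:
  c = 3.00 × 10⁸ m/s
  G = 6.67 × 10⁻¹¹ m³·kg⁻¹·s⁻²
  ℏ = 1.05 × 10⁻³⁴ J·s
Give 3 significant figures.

One Planck energy: E_P = √(ℏc⁵/G) = 1.96 × 10⁹ J.
3.30 × 10⁶ × 1.96 × 10⁹ J = 6.45 × 10¹⁵ J

6.45 × 10¹⁵ J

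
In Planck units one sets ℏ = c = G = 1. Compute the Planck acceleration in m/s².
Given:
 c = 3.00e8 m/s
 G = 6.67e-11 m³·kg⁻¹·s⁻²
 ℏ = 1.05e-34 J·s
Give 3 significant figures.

5.59e51 m/s²

a_P = √(c⁷/(ℏG))
  = √(3.12e103)
  = 5.59e51 m/s²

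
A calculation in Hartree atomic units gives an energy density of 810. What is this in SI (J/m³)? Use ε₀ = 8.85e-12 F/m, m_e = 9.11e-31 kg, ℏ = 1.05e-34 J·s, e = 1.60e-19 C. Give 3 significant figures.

2.44e16 J/m³

One atomic unit of energy density: u_au = E_h/a₀³ = m_e⁴e¹⁰/((4πε₀)⁵ℏ⁸) = 3.01e13 J/m³.
810 × 3.01e13 J/m³ = 2.44e16 J/m³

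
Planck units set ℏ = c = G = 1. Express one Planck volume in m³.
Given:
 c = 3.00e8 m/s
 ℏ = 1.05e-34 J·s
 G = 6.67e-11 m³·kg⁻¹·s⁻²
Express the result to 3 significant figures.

4.18e-105 m³

From ℏ = c = G = 1 the volume scale is V_P = (ℏG/c³)^(3/2).
  = √(1.75e-209)
  = 4.18e-105 m³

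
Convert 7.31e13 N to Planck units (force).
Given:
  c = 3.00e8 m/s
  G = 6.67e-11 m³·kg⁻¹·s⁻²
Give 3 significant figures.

6.02e-31

Planck force: F_P = c⁴/G = 1.21e44 N.
7.31e13 / 1.21e44 = 6.02e-31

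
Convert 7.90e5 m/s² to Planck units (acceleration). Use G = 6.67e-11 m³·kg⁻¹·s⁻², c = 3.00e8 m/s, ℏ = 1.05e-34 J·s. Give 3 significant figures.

1.41e-46

Planck acceleration: a_P = √(c⁷/(ℏG)) = 5.59e51 m/s².
7.90e5 / 5.59e51 = 1.41e-46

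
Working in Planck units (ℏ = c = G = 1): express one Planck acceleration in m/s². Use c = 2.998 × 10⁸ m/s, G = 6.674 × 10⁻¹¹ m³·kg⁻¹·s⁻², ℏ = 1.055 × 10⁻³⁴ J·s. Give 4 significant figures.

5.560 × 10⁵¹ m/s²

From ℏ = c = G = 1 the acceleration scale is a_P = √(c⁷/(ℏG)).
  = √(3.092 × 10¹⁰³)
  = 5.560 × 10⁵¹ m/s²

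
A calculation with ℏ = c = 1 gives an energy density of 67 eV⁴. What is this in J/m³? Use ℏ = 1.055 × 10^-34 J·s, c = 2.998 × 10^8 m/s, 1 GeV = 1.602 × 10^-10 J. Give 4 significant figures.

1.395 × 10^3 J/m³

[E]/[L]³ = [E]⁴/(ℏc)³; restore (ℏc)⁻³.
1 GeV⁴ → 1/(ℏc)³ × (1 GeV in J)⁴ = 2.082 × 10^37 J/m³.
Convert the energy scale: 67 eV⁴ = 6.70 × 10^-35 GeV⁴.
Result: 6.70 × 10^-35 × 2.082 × 10^37 = 1.395 × 10^3 J/m³.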